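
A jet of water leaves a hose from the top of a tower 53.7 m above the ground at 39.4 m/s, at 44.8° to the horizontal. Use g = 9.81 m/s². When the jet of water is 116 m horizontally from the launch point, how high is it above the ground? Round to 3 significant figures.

84.4 m

v_x = 39.4 cos 44.8° = 27.96 m/s, v_y0 = 39.4 sin 44.8° = 27.76 m/s.
Time to reach x = 116 m: t = x / v_x = 116 / 27.96 = 4.149 s.
y = 53.7 + v_y0 t − ½ g t² = 53.7 + 27.76×4.149 − 4.905×4.149² = 84.4 m.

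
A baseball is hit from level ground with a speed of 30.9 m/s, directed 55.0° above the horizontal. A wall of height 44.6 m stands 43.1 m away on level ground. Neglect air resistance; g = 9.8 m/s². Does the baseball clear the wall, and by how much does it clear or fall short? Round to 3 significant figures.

No — it falls 12.0 m short of clearing the wall.

v_x = 30.9 cos 55.0° = 17.72 m/s; v_y0 = 30.9 sin 55.0° = 25.31 m/s.
Time to reach the wall: t = 43.1 / 17.72 = 2.432 s.
Height at that point: y = 25.31×2.432 − 4.900×2.432² = 32.57 m.
That is 44.6 − 32.57 = 12.0 m below the top of the wall, so the baseball does not clear it.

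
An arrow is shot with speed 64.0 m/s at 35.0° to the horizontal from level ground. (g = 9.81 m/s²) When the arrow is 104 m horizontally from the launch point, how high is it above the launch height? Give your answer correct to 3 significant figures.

v_x = 64.0 cos 35.0° = 52.43 m/s, v_y0 = 64.0 sin 35.0° = 36.71 m/s.
Time to reach x = 104 m: t = x / v_x = 104 / 52.43 = 1.984 s.
y = v_y0 t − ½ g t² = 36.71×1.984 − 4.905×1.984² = 53.5 m.

53.5 m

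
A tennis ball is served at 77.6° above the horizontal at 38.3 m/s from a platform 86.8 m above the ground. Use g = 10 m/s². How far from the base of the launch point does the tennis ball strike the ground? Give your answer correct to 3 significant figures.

76.8 m

Components: v_x = 38.3 cos 77.6° = 8.224 m/s, v_y = 38.3 sin 77.6° = 37.41 m/s.
Vertical: 0 = 86.8 + 37.41 t − ½(10) t² ⇒ 5.000 t² − 37.41 t − 86.8 = 0.
t = [37.41 + √(1400 + 1736)] / 10.00 = 9.341 s.
Horizontal: R = v_x · t = 8.224 × 9.341 = 76.8 m.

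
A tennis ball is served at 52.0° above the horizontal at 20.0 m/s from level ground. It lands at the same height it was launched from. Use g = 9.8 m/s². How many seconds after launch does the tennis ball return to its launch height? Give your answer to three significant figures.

3.22 s

Vertical component: v_y = 20.0 sin 52.0° = 15.76 m/s.
For a projectile landing at launch height, time of flight is t = 2 v_y / g = 2 × 15.76 / 9.8 = 3.22 s.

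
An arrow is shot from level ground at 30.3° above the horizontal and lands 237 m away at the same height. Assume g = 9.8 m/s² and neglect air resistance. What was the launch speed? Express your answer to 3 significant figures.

51.6 m/s

On level ground, R = v₀² sin(2θ) / g, so v₀ = √(R g / sin 2θ).
sin(2 × 30.3°) = 0.8712.
v₀ = √(237 × 9.8 / 0.8712) = √2666 = 51.6 m/s.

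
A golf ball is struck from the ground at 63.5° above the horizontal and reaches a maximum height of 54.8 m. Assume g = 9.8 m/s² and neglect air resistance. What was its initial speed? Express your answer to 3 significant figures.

At maximum height v_y = 0, so (v₀ sin θ)² = 2 g H.
v₀ sin 63.5° = √(2 × 9.8 × 54.8) = 32.77 m/s.
v₀ = 32.77 / sin 63.5° = 32.77 / 0.8949 = 36.6 m/s.

36.6 m/s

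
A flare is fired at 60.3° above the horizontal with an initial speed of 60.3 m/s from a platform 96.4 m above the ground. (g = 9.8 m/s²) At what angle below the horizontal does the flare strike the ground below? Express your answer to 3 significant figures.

66.3°

v_x = 60.3 cos 60.3° = 29.88 m/s.
At impact |v_y| = √(v_y0² + 2 g h) = √(52.38² + 2×9.8×96.4) = 68.07 m/s.
Angle below horizontal = arctan(|v_y| / v_x) = arctan(68.07 / 29.88) = 66.3°.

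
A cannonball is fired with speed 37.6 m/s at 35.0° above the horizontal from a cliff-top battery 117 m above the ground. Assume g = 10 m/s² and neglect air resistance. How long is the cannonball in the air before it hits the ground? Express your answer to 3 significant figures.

Vertical component: v_y = 37.6 sin 35.0° = 21.57 m/s.
Taking up as positive with launch at y = 117 m, landing at y = 0: 0 = 117 + 21.57 t − ½(10) t².
Solving 5.000 t² − 21.57 t − 117 = 0 gives t = [21.57 + √(21.57² + 4·5.000·117)] / 10.00 = 7.45 s.

7.45 s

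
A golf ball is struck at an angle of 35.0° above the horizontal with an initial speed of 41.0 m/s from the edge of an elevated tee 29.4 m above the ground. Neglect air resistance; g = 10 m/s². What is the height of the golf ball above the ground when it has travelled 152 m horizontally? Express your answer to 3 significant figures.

33.4 m

v_x = 41.0 cos 35.0° = 33.59 m/s, v_y0 = 41.0 sin 35.0° = 23.52 m/s.
Time to reach x = 152 m: t = x / v_x = 152 / 33.59 = 4.525 s.
y = 29.4 + v_y0 t − ½ g t² = 29.4 + 23.52×4.525 − 5.000×4.525² = 33.4 m.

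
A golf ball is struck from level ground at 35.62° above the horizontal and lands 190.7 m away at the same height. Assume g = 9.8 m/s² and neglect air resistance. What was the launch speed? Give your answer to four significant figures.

44.43 m/s

On level ground, R = v₀² sin(2θ) / g, so v₀ = √(R g / sin 2θ).
sin(2 × 35.62°) = 0.9469.
v₀ = √(190.7 × 9.8 / 0.9469) = √1973.7 = 44.43 m/s.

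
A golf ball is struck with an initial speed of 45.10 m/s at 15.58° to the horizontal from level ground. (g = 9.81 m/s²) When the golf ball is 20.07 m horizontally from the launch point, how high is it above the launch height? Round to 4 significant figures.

4.549 m

v_x = 45.10 cos 15.58° = 43.443 m/s, v_y0 = 45.10 sin 15.58° = 12.113 m/s.
Time to reach x = 20.07 m: t = x / v_x = 20.07 / 43.443 = 0.46198 s.
y = v_y0 t − ½ g t² = 12.113×0.46198 − 4.905×0.46198² = 4.549 m.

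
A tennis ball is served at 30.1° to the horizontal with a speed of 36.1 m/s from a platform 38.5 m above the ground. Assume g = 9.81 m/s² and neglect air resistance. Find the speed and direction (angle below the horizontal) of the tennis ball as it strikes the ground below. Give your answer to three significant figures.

45.4 m/s at 46.5° below the horizontal

v_x = 36.1 cos 30.1° = 31.23 m/s (constant).
|v_y| at impact = √((18.10)² + 2×9.81×38.5) = 32.91 m/s.
Speed = √(31.23² + 32.91²) = 45.4 m/s; angle = arctan(32.91/31.23) = 46.5° below horizontal.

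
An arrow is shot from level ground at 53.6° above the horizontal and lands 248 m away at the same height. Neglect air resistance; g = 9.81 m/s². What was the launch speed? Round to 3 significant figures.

On level ground, R = v₀² sin(2θ) / g, so v₀ = √(R g / sin 2θ).
sin(2 × 53.6°) = 0.9553.
v₀ = √(248 × 9.81 / 0.9553) = √2547 = 50.5 m/s.

50.5 m/s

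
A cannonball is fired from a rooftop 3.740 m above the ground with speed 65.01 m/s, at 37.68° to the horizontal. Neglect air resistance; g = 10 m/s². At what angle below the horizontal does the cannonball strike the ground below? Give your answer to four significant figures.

38.32°

v_x = 65.01 cos 37.68° = 51.451 m/s.
At impact |v_y| = √(v_y0² + 2 g h) = √(39.737² + 2×10×3.740) = 40.667 m/s.
Angle below horizontal = arctan(|v_y| / v_x) = arctan(40.667 / 51.451) = 38.32°.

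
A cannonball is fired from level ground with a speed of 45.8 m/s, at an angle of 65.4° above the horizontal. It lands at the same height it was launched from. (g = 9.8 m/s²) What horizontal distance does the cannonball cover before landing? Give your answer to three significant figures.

For level ground, R = v₀² sin(2θ) / g.
sin(2 × 65.4°) = sin 130.8° = 0.7570.
R = (45.8)² × 0.7570 / 9.8 = 162 m.

162 m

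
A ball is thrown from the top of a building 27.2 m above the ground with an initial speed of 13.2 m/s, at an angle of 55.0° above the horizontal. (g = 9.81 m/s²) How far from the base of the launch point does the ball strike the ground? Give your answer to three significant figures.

28.0 m

Components: v_x = 13.2 cos 55.0° = 7.571 m/s, v_y = 13.2 sin 55.0° = 10.81 m/s.
Vertical: 0 = 27.2 + 10.81 t − ½(9.81) t² ⇒ 4.905 t² − 10.81 t − 27.2 = 0.
t = [10.81 + √(116.9 + 533.7)] / 9.810 = 3.702 s.
Horizontal: R = v_x · t = 7.571 × 3.702 = 28.0 m.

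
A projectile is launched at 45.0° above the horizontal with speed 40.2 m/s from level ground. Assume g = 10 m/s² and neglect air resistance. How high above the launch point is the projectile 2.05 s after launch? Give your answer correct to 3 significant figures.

v_y0 = 40.2 sin 45.0° = 28.43 m/s.
y(t) = v_y0 t − ½ g t² = 28.43×2.05 − 5.000×2.05² = 37.3 m.

37.3 m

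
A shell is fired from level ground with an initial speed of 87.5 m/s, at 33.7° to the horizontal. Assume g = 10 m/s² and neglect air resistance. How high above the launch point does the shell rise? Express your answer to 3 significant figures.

Vertical component of launch velocity: v_y = 87.5 sin 33.7° = 48.55 m/s.
At the highest point the vertical velocity is zero, so v_y² = 2 g h_max.
h_max = (48.55)² / (2 × 10) = 2357 / 20.00 = 118 m.

118 m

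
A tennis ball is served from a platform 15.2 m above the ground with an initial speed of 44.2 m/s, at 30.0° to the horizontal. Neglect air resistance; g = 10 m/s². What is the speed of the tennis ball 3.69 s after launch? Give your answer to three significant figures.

41.0 m/s

v_x = 44.2 cos 30.0° = 38.28 m/s (constant).
v_y(t) = 44.2 sin 30.0° − g t = 22.10 − 10 × 3.69 = -14.80 m/s.
Speed = √(v_x² + v_y²) = √(1465 + 219.0) = 41.0 m/s.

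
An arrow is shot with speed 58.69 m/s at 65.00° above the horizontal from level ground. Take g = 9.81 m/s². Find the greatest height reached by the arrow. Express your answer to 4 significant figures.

Vertical component of launch velocity: v_y = 58.69 sin 65.00° = 53.191 m/s.
At the highest point the vertical velocity is zero, so v_y² = 2 g h_max.
h_max = (53.191)² / (2 × 9.81) = 2829.3 / 19.62 = 144.2 m.

144.2 m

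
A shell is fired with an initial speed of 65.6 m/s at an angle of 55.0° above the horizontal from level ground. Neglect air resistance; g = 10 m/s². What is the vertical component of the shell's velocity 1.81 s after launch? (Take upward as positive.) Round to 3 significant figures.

35.6 m/s

Initial vertical component: v_y0 = 65.6 sin 55.0° = 53.74 m/s.
v_y(t) = v_y0 − g t = 53.74 − 10 × 1.81 = 35.6 m/s.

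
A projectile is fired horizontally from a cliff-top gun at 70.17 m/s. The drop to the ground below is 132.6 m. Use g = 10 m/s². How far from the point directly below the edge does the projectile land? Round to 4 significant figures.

Initial vertical velocity is zero, so the fall time comes from h = ½ g t²: t = √(2 × 132.6 / 10) = 5.1498 s.
Horizontal motion is uniform at 70.17 m/s, so x = 70.17 × 5.1498 = 361.4 m.

361.4 m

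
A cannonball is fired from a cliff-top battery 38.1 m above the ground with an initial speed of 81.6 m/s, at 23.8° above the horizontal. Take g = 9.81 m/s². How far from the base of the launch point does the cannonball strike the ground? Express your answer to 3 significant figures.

Components: v_x = 81.6 cos 23.8° = 74.66 m/s, v_y = 81.6 sin 23.8° = 32.93 m/s.
Vertical: 0 = 38.1 + 32.93 t − ½(9.81) t² ⇒ 4.905 t² − 32.93 t − 38.1 = 0.
t = [32.93 + √(1084 + 747.5)] / 9.810 = 7.719 s.
Horizontal: R = v_x · t = 74.66 × 7.719 = 576 m.

576 m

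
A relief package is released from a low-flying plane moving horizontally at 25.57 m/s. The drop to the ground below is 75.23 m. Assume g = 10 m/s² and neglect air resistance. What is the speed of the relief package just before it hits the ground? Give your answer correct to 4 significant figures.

Fall time: t = √(2 × 75.23 / 10) = 3.8789 s.
At impact: v_x = 25.57 m/s (unchanged), v_y = g t = 10 × 3.8789 = 38.789 m/s.
Speed = √(v_x² + v_y²) = √(653.82 + 1504.6) = 46.46 m/s.

46.46 m/s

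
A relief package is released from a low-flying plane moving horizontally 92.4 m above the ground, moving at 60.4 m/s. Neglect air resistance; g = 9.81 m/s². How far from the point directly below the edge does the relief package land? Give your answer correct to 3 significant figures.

262 m

Initial vertical velocity is zero, so the fall time comes from h = ½ g t²: t = √(2 × 92.4 / 9.81) = 4.340 s.
Horizontal motion is uniform at 60.4 m/s, so x = 60.4 × 4.340 = 262 m.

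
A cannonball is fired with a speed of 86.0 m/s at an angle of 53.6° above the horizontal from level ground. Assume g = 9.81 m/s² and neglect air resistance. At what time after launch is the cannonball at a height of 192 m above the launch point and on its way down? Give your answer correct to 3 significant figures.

v_y0 = 86.0 sin 53.6° = 69.22 m/s.
Set y = v_y0 t − ½ g t² = 192: 4.905 t² − 69.22 t + 192 = 0.
t = [69.22 ± √(4791 − 3767)] / 9.81 = (69.22 ± 32.00) / 9.81, giving t = 3.79 s or t = 10.3 s.
On the way down corresponds to the larger root: t = 10.3 s.

10.3 s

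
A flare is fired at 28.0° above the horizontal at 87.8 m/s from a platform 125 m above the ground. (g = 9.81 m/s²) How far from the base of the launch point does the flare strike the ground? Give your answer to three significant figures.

835 m

Components: v_x = 87.8 cos 28.0° = 77.52 m/s, v_y = 87.8 sin 28.0° = 41.22 m/s.
Vertical: 0 = 125 + 41.22 t − ½(9.81) t² ⇒ 4.905 t² − 41.22 t − 125 = 0.
t = [41.22 + √(1699 + 2452)] / 9.810 = 10.77 s.
Horizontal: R = v_x · t = 77.52 × 10.77 = 835 m.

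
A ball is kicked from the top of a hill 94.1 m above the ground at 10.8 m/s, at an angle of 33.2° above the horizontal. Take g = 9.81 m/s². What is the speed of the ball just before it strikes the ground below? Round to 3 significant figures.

44.3 m/s

v_x = 10.8 cos 33.2° = 9.037 m/s is unchanged throughout.
For the vertical component, v_y² = v_y0² + 2 g h = (5.914)² + 2×9.81×94.1 = 1881, so |v_y| = 43.37 m/s.
Impact speed = √(v_x² + v_y²) = √(81.67 + 1881) = 44.3 m/s.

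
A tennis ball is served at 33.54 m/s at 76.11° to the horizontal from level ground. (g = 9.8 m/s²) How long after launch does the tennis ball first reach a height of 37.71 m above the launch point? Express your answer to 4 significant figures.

v_y0 = 33.54 sin 76.11° = 32.559 m/s.
Set y = v_y0 t − ½ g t² = 37.71: 4.900 t² − 32.559 t + 37.71 = 0.
t = [32.559 ± √(1060.1 − 739.12)] / 9.8 = (32.559 ± 17.916) / 9.8, giving t = 1.494 s or t = 5.151 s.
The tennis ball is on the way up at the first time, so t = 1.494 s.

1.494 s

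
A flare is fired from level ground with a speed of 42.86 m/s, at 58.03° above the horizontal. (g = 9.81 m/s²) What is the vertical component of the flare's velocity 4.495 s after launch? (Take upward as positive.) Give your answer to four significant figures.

Initial vertical component: v_y0 = 42.86 sin 58.03° = 36.359 m/s.
v_y(t) = v_y0 − g t = 36.359 − 9.81 × 4.495 = -7.737 m/s.

-7.737 m/s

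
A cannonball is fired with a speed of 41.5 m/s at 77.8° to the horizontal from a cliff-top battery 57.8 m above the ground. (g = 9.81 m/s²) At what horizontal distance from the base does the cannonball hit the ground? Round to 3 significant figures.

83.4 m

Components: v_x = 41.5 cos 77.8° = 8.770 m/s, v_y = 41.5 sin 77.8° = 40.56 m/s.
Vertical: 0 = 57.8 + 40.56 t − ½(9.81) t² ⇒ 4.905 t² − 40.56 t − 57.8 = 0.
t = [40.56 + √(1645 + 1134)] / 9.810 = 9.508 s.
Horizontal: R = v_x · t = 8.770 × 9.508 = 83.4 m.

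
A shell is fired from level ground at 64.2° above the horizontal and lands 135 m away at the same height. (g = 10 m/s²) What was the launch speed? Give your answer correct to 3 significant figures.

On level ground, R = v₀² sin(2θ) / g, so v₀ = √(R g / sin 2θ).
sin(2 × 64.2°) = 0.7837.
v₀ = √(135 × 10 / 0.7837) = √1723 = 41.5 m/s.

41.5 m/s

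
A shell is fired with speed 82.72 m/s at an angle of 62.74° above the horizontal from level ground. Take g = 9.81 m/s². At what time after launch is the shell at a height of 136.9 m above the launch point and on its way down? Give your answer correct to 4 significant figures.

v_y0 = 82.72 sin 62.74° = 73.533 m/s.
Set y = v_y0 t − ½ g t² = 136.9: 4.905 t² − 73.533 t + 136.9 = 0.
t = [73.533 ± √(5407.1 − 2686.0)] / 9.81 = (73.533 ± 52.164) / 9.81, giving t = 2.178 s or t = 12.81 s.
On the way down corresponds to the larger root: t = 12.81 s.

12.81 s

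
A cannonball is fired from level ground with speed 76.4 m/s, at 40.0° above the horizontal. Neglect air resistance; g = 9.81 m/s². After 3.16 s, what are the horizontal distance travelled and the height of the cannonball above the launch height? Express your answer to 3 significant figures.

v_x = 76.4 cos 40.0° = 58.53 m/s; v_y0 = 76.4 sin 40.0° = 49.11 m/s.
x = v_x t = 58.53 × 3.16 = 185 m.
y = v_y0 t − ½ g t² = 49.11×3.16 − 4.905×3.16² = 106 m.

x = 185 m, y = 106 m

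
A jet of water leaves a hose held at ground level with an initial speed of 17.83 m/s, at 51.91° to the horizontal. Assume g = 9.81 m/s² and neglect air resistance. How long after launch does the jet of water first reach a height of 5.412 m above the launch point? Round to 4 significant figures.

0.4594 s

v_y0 = 17.83 sin 51.91° = 14.033 m/s.
Set y = v_y0 t − ½ g t² = 5.412: 4.905 t² − 14.033 t + 5.412 = 0.
t = [14.033 ± √(196.93 − 106.18)] / 9.81 = (14.033 ± 9.5263) / 9.81, giving t = 0.4594 s or t = 2.402 s.
The jet of water is on the way up at the first time, so t = 0.4594 s.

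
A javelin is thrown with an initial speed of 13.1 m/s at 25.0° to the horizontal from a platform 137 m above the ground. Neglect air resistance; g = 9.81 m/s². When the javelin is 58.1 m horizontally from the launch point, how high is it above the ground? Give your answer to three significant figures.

46.6 m

v_x = 13.1 cos 25.0° = 11.87 m/s, v_y0 = 13.1 sin 25.0° = 5.536 m/s.
Time to reach x = 58.1 m: t = x / v_x = 58.1 / 11.87 = 4.895 s.
y = 137 + v_y0 t − ½ g t² = 137 + 5.536×4.895 − 4.905×4.895² = 46.6 m.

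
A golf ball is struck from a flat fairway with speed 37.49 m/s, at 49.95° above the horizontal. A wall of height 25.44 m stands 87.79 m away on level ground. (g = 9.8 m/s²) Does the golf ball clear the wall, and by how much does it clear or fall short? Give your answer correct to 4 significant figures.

Yes — it clears the wall by 14.10 m.

v_x = 37.49 cos 49.95° = 24.123 m/s; v_y0 = 37.49 sin 49.95° = 28.698 m/s.
Time to reach the wall: t = 87.79 / 24.123 = 3.6393 s.
Height at that point: y = 28.698×3.6393 − 4.900×3.6393² = 39.543 m.
That is 39.543 − 25.44 = 14.10 m above the top of the wall, so the golf ball clears it.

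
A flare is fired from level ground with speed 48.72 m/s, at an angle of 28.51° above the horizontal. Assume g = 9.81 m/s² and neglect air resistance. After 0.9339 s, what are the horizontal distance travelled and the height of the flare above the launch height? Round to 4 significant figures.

x = 39.98 m, y = 17.44 m

v_x = 48.72 cos 28.51° = 42.812 m/s; v_y0 = 48.72 sin 28.51° = 23.255 m/s.
x = v_x t = 42.812 × 0.9339 = 39.98 m.
y = v_y0 t − ½ g t² = 23.255×0.9339 − 4.905×0.9339² = 17.44 m.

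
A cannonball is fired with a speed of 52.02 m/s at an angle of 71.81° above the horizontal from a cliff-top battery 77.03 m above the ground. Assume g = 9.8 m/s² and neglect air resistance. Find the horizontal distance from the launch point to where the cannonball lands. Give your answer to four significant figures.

Components: v_x = 52.02 cos 71.81° = 16.239 m/s, v_y = 52.02 sin 71.81° = 49.420 m/s.
Vertical: 0 = 77.03 + 49.420 t − ½(9.8) t² ⇒ 4.900 t² − 49.420 t − 77.03 = 0.
t = [49.420 + √(2442.3 + 1509.8)] / 9.800 = 11.458 s.
Horizontal: R = v_x · t = 16.239 × 11.458 = 186.1 m.

186.1 m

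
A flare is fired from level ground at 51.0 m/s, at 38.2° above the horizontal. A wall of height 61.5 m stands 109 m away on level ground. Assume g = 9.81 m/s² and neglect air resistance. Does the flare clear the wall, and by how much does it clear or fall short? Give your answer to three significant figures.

No — it falls 12.0 m short of clearing the wall.

v_x = 51.0 cos 38.2° = 40.08 m/s; v_y0 = 51.0 sin 38.2° = 31.54 m/s.
Time to reach the wall: t = 109 / 40.08 = 2.720 s.
Height at that point: y = 31.54×2.720 − 4.905×2.720² = 49.50 m.
That is 61.5 − 49.50 = 12.0 m below the top of the wall, so the flare does not clear it.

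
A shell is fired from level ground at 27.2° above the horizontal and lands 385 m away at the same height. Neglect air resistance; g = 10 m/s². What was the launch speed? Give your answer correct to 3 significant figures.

68.8 m/s

On level ground, R = v₀² sin(2θ) / g, so v₀ = √(R g / sin 2θ).
sin(2 × 27.2°) = 0.8131.
v₀ = √(385 × 10 / 0.8131) = √4735 = 68.8 m/s.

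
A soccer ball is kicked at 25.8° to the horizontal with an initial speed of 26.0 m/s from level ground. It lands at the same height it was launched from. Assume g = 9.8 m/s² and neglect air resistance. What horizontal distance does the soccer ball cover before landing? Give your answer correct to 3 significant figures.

54.1 m

Components: v_x = 26.0 cos 25.8° = 23.41 m/s, v_y = 26.0 sin 25.8° = 11.32 m/s.
Time of flight (same landing height): t = 2 v_y / g = 2 × 11.32 / 9.8 = 2.310 s.
Range: R = v_x · t = 23.41 × 2.310 = 54.1 m.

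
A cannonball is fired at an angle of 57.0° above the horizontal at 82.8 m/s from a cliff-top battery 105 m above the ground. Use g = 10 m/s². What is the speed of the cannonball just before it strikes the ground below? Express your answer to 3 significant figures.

v_x = 82.8 cos 57.0° = 45.10 m/s is unchanged throughout.
For the vertical component, v_y² = v_y0² + 2 g h = (69.44)² + 2×10×105 = 6922, so |v_y| = 83.20 m/s.
Impact speed = √(v_x² + v_y²) = √(2034 + 6922) = 94.6 m/s.

94.6 m/s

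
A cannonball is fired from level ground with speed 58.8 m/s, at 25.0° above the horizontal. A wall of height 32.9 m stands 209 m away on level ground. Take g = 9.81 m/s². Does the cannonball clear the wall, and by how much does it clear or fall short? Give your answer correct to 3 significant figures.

No — it falls 10.9 m short of clearing the wall.

v_x = 58.8 cos 25.0° = 53.29 m/s; v_y0 = 58.8 sin 25.0° = 24.85 m/s.
Time to reach the wall: t = 209 / 53.29 = 3.922 s.
Height at that point: y = 24.85×3.922 − 4.905×3.922² = 22.01 m.
That is 32.9 − 22.01 = 10.9 m below the top of the wall, so the cannonball does not clear it.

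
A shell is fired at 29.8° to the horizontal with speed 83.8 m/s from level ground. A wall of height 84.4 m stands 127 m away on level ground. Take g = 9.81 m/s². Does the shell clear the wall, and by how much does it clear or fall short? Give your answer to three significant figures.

No — it falls 26.6 m short of clearing the wall.

v_x = 83.8 cos 29.8° = 72.72 m/s; v_y0 = 83.8 sin 29.8° = 41.65 m/s.
Time to reach the wall: t = 127 / 72.72 = 1.746 s.
Height at that point: y = 41.65×1.746 − 4.905×1.746² = 57.77 m.
That is 84.4 − 57.77 = 26.6 m below the top of the wall, so the shell does not clear it.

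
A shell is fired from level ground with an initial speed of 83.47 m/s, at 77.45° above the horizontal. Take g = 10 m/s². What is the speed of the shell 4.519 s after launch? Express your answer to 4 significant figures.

v_x = 83.47 cos 77.45° = 18.137 m/s (constant).
v_y(t) = 83.47 sin 77.45° − g t = 81.476 − 10 × 4.519 = 36.286 m/s.
Speed = √(v_x² + v_y²) = √(328.95 + 1316.7) = 40.57 m/s.

40.57 m/s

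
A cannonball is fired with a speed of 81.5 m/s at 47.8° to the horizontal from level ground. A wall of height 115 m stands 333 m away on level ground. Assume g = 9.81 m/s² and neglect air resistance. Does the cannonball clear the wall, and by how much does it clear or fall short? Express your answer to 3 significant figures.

v_x = 81.5 cos 47.8° = 54.75 m/s; v_y0 = 81.5 sin 47.8° = 60.38 m/s.
Time to reach the wall: t = 333 / 54.75 = 6.082 s.
Height at that point: y = 60.38×6.082 − 4.905×6.082² = 185.8 m.
That is 185.8 − 115 = 70.8 m above the top of the wall, so the cannonball clears it.

Yes — it clears the wall by 70.8 m.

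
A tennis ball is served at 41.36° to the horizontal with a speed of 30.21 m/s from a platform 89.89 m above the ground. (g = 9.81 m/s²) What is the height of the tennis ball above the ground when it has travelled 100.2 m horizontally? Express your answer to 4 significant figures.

82.32 m

v_x = 30.21 cos 41.36° = 22.675 m/s, v_y0 = 30.21 sin 41.36° = 19.962 m/s.
Time to reach x = 100.2 m: t = x / v_x = 100.2 / 22.675 = 4.4190 s.
y = 89.89 + v_y0 t − ½ g t² = 89.89 + 19.962×4.4190 − 4.905×4.4190² = 82.32 m.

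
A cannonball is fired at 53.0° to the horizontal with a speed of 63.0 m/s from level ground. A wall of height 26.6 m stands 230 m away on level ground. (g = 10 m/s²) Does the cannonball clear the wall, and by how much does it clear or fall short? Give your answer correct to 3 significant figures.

v_x = 63.0 cos 53.0° = 37.91 m/s; v_y0 = 63.0 sin 53.0° = 50.31 m/s.
Time to reach the wall: t = 230 / 37.91 = 6.067 s.
Height at that point: y = 50.31×6.067 − 5.000×6.067² = 121.2 m.
That is 121.2 − 26.6 = 94.6 m above the top of the wall, so the cannonball clears it.

Yes — it clears the wall by 94.6 m.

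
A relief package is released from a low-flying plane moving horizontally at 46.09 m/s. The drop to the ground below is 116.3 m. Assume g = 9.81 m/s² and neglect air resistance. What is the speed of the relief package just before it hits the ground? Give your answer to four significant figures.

66.38 m/s

Fall time: t = √(2 × 116.3 / 9.81) = 4.8693 s.
At impact: v_x = 46.09 m/s (unchanged), v_y = g t = 9.81 × 4.8693 = 47.768 m/s.
Speed = √(v_x² + v_y²) = √(2124.3 + 2281.8) = 66.38 m/s.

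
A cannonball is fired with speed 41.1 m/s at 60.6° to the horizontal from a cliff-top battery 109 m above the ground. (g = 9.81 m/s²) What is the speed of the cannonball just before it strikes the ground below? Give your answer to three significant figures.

61.9 m/s

v_x = 41.1 cos 60.6° = 20.18 m/s is unchanged throughout.
For the vertical component, v_y² = v_y0² + 2 g h = (35.81)² + 2×9.81×109 = 3421, so |v_y| = 58.49 m/s.
Impact speed = √(v_x² + v_y²) = √(407.2 + 3421) = 61.9 m/s.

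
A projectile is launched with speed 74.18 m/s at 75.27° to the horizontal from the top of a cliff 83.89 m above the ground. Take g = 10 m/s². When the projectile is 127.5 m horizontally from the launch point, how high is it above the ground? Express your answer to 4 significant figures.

v_x = 74.18 cos 75.27° = 18.861 m/s, v_y0 = 74.18 sin 75.27° = 71.742 m/s.
Time to reach x = 127.5 m: t = x / v_x = 127.5 / 18.861 = 6.7600 s.
y = 83.89 + v_y0 t − ½ g t² = 83.89 + 71.742×6.7600 − 5.000×6.7600² = 340.4 m.

340.4 m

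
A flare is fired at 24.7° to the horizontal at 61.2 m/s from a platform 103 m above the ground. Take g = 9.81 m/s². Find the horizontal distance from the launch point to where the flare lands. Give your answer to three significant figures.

Components: v_x = 61.2 cos 24.7° = 55.60 m/s, v_y = 61.2 sin 24.7° = 25.57 m/s.
Vertical: 0 = 103 + 25.57 t − ½(9.81) t² ⇒ 4.905 t² − 25.57 t − 103 = 0.
t = [25.57 + √(653.8 + 2021)] / 9.810 = 7.879 s.
Horizontal: R = v_x · t = 55.60 × 7.879 = 438 m.

438 m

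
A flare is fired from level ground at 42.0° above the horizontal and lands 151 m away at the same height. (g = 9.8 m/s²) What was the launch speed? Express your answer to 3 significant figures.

38.6 m/s

On level ground, R = v₀² sin(2θ) / g, so v₀ = √(R g / sin 2θ).
sin(2 × 42.0°) = 0.9945.
v₀ = √(151 × 9.8 / 0.9945) = √1488 = 38.6 m/s.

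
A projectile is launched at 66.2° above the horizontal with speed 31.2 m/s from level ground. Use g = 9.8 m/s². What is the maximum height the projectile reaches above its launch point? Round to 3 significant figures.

Vertical component of launch velocity: v_y = 31.2 sin 66.2° = 28.55 m/s.
At the highest point the vertical velocity is zero, so v_y² = 2 g h_max.
h_max = (28.55)² / (2 × 9.8) = 815.1 / 19.60 = 41.6 m.

41.6 m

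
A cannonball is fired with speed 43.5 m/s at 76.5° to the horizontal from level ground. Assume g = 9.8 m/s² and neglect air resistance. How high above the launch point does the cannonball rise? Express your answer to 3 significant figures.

Vertical component of launch velocity: v_y = 43.5 sin 76.5° = 42.30 m/s.
At the highest point the vertical velocity is zero, so v_y² = 2 g h_max.
h_max = (42.30)² / (2 × 9.8) = 1789 / 19.60 = 91.3 m.

91.3 m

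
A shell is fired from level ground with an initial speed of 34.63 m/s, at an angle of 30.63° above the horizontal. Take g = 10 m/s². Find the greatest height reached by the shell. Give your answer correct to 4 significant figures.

Vertical component of launch velocity: v_y = 34.63 sin 30.63° = 17.644 m/s.
At the highest point the vertical velocity is zero, so v_y² = 2 g h_max.
h_max = (17.644)² / (2 × 10) = 311.31 / 20.00 = 15.57 m.

15.57 m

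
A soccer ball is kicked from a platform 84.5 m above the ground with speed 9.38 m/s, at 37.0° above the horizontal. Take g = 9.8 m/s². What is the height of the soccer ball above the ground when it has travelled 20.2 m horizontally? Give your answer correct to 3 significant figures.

64.1 m

v_x = 9.38 cos 37.0° = 7.491 m/s, v_y0 = 9.38 sin 37.0° = 5.645 m/s.
Time to reach x = 20.2 m: t = x / v_x = 20.2 / 7.491 = 2.697 s.
y = 84.5 + v_y0 t − ½ g t² = 84.5 + 5.645×2.697 − 4.900×2.697² = 64.1 m.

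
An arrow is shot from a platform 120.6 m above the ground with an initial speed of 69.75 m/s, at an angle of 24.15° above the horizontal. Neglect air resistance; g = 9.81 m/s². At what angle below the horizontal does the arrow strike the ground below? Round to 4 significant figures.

41.54°

v_x = 69.75 cos 24.15° = 63.645 m/s.
At impact |v_y| = √(v_y0² + 2 g h) = √(28.537² + 2×9.81×120.6) = 56.396 m/s.
Angle below horizontal = arctan(|v_y| / v_x) = arctan(56.396 / 63.645) = 41.54°.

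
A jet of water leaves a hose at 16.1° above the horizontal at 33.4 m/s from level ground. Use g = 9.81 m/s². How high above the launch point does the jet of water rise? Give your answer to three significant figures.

Vertical component of launch velocity: v_y = 33.4 sin 16.1° = 9.262 m/s.
At the highest point the vertical velocity is zero, so v_y² = 2 g h_max.
h_max = (9.262)² / (2 × 9.81) = 85.78 / 19.62 = 4.37 m.

4.37 m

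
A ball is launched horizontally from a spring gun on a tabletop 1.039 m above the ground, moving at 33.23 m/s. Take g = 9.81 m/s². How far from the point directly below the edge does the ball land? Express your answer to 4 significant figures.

15.29 m

Initial vertical velocity is zero, so the fall time comes from h = ½ g t²: t = √(2 × 1.039 / 9.81) = 0.46024 s.
Horizontal motion is uniform at 33.23 m/s, so x = 33.23 × 0.46024 = 15.29 m.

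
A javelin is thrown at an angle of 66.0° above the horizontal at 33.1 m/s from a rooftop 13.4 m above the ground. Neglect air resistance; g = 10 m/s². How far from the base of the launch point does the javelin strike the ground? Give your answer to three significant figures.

Components: v_x = 33.1 cos 66.0° = 13.46 m/s, v_y = 33.1 sin 66.0° = 30.24 m/s.
Vertical: 0 = 13.4 + 30.24 t − ½(10) t² ⇒ 5.000 t² − 30.24 t − 13.4 = 0.
t = [30.24 + √(914.5 + 268.0)] / 10.00 = 6.463 s.
Horizontal: R = v_x · t = 13.46 × 6.463 = 87.0 m.

87.0 m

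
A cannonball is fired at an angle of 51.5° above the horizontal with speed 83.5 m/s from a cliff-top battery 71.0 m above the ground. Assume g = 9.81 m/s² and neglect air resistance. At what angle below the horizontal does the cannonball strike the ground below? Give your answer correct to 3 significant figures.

v_x = 83.5 cos 51.5° = 51.98 m/s.
At impact |v_y| = √(v_y0² + 2 g h) = √(65.35² + 2×9.81×71.0) = 75.26 m/s.
Angle below horizontal = arctan(|v_y| / v_x) = arctan(75.26 / 51.98) = 55.4°.

55.4°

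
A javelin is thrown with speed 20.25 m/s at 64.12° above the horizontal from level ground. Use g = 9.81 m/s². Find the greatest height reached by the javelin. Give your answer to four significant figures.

16.92 m

Vertical component of launch velocity: v_y = 20.25 sin 64.12° = 18.219 m/s.
At the highest point the vertical velocity is zero, so v_y² = 2 g h_max.
h_max = (18.219)² / (2 × 9.81) = 331.93 / 19.62 = 16.92 m.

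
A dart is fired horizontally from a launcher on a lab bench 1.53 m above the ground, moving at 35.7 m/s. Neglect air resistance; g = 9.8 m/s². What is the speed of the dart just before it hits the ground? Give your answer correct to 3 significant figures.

36.1 m/s

Fall time: t = √(2 × 1.53 / 9.8) = 0.5588 s.
At impact: v_x = 35.7 m/s (unchanged), v_y = g t = 9.8 × 0.5588 = 5.476 m/s.
Speed = √(v_x² + v_y²) = √(1274 + 29.99) = 36.1 m/s.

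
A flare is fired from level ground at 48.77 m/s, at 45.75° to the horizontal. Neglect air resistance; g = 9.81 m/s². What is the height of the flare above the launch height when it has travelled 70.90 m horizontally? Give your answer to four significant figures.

51.49 m

v_x = 48.77 cos 45.75° = 34.031 m/s, v_y0 = 48.77 sin 45.75° = 34.934 m/s.
Time to reach x = 70.90 m: t = x / v_x = 70.90 / 34.031 = 2.0834 s.
y = v_y0 t − ½ g t² = 34.934×2.0834 − 4.905×2.0834² = 51.49 m.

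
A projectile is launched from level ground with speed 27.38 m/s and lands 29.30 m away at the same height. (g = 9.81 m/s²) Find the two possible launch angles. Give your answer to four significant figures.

Level-ground range: R = v₀² sin(2θ)/g ⇒ sin 2θ = R g / v₀² = 29.30×9.81/27.38² = 0.3834.
2θ = arcsin(0.3834) = 22.544° or 180° − 22.544° = 157.456°.
So θ = 11.27° or θ = 78.73°.

11.27° and 78.73°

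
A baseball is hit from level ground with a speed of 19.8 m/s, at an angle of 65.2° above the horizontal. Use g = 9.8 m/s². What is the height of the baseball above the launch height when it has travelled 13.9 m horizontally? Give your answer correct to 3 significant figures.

v_x = 19.8 cos 65.2° = 8.305 m/s, v_y0 = 19.8 sin 65.2° = 17.97 m/s.
Time to reach x = 13.9 m: t = x / v_x = 13.9 / 8.305 = 1.674 s.
y = v_y0 t − ½ g t² = 17.97×1.674 − 4.900×1.674² = 16.4 m.

16.4 m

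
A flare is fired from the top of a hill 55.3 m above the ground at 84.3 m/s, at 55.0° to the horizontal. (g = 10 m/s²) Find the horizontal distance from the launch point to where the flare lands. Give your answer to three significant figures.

704 m

Components: v_x = 84.3 cos 55.0° = 48.35 m/s, v_y = 84.3 sin 55.0° = 69.05 m/s.
Vertical: 0 = 55.3 + 69.05 t − ½(10) t² ⇒ 5.000 t² − 69.05 t − 55.3 = 0.
t = [69.05 + √(4768 + 1106)] / 10.00 = 14.57 s.
Horizontal: R = v_x · t = 48.35 × 14.57 = 704 m.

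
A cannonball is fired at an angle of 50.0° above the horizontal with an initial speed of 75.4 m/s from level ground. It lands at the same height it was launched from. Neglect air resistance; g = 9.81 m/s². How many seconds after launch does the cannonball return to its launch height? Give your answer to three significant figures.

Vertical component: v_y = 75.4 sin 50.0° = 57.76 m/s.
For a projectile landing at launch height, time of flight is t = 2 v_y / g = 2 × 57.76 / 9.81 = 11.8 s.

11.8 s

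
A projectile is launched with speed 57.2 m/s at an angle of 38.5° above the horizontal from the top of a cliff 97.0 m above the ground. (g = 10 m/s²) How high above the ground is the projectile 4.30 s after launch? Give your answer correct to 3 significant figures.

158 m

v_y0 = 57.2 sin 38.5° = 35.61 m/s.
y(t) = 97.0 + v_y0 t − ½ g t² = 97.0 + 35.61×4.30 − ½×10×4.30² = 158 m.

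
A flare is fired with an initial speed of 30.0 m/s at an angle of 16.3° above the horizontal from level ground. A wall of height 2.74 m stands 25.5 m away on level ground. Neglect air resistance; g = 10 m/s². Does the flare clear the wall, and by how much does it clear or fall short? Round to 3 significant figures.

v_x = 30.0 cos 16.3° = 28.79 m/s; v_y0 = 30.0 sin 16.3° = 8.420 m/s.
Time to reach the wall: t = 25.5 / 28.79 = 0.8857 s.
Height at that point: y = 8.420×0.8857 − 5.000×0.8857² = 3.535 m.
That is 3.535 − 2.74 = 0.795 m above the top of the wall, so the flare clears it.

Yes — it clears the wall by 0.795 m.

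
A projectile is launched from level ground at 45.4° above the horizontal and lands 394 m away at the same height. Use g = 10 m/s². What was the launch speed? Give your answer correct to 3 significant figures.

On level ground, R = v₀² sin(2θ) / g, so v₀ = √(R g / sin 2θ).
sin(2 × 45.4°) = 0.9999.
v₀ = √(394 × 10 / 0.9999) = √3940 = 62.8 m/s.

62.8 m/s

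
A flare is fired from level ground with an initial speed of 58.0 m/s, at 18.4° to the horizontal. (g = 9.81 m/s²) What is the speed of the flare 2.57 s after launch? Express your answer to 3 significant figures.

55.5 m/s

v_x = 58.0 cos 18.4° = 55.03 m/s (constant).
v_y(t) = 58.0 sin 18.4° − g t = 18.31 − 9.81 × 2.57 = -6.902 m/s.
Speed = √(v_x² + v_y²) = √(3028 + 47.64) = 55.5 m/s.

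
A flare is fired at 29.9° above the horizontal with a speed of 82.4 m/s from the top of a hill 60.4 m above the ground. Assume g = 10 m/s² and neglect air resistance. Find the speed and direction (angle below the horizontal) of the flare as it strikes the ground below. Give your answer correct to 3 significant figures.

v_x = 82.4 cos 29.9° = 71.43 m/s (constant).
|v_y| at impact = √((41.08)² + 2×10×60.4) = 53.81 m/s.
Speed = √(71.43² + 53.81²) = 89.4 m/s; angle = arctan(53.81/71.43) = 37.0° below horizontal.

89.4 m/s at 37.0° below the horizontal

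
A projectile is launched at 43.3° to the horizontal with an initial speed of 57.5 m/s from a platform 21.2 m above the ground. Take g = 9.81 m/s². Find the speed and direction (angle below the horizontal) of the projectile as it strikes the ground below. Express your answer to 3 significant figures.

61.0 m/s at 46.7° below the horizontal

v_x = 57.5 cos 43.3° = 41.85 m/s (constant).
|v_y| at impact = √((39.43)² + 2×9.81×21.2) = 44.39 m/s.
Speed = √(41.85² + 44.39²) = 61.0 m/s; angle = arctan(44.39/41.85) = 46.7° below horizontal.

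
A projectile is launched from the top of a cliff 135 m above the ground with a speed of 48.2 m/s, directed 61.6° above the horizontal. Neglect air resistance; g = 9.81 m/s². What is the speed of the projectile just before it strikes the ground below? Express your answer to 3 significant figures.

70.5 m/s

v_x = 48.2 cos 61.6° = 22.93 m/s is unchanged throughout.
For the vertical component, v_y² = v_y0² + 2 g h = (42.40)² + 2×9.81×135 = 4446, so |v_y| = 66.68 m/s.
Impact speed = √(v_x² + v_y²) = √(525.8 + 4446) = 70.5 m/s.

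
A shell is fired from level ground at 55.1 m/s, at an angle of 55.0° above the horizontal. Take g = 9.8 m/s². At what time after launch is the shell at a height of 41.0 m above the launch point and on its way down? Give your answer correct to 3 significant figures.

v_y0 = 55.1 sin 55.0° = 45.14 m/s.
Set y = v_y0 t − ½ g t² = 41.0: 4.900 t² − 45.14 t + 41.0 = 0.
t = [45.14 ± √(2038 − 803.6)] / 9.8 = (45.14 ± 35.13) / 9.8, giving t = 1.02 s or t = 8.19 s.
On the way down corresponds to the larger root: t = 8.19 s.

8.19 s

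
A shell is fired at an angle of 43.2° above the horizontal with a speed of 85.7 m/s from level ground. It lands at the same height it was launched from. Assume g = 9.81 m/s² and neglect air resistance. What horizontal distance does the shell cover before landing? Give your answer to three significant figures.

For level ground, R = v₀² sin(2θ) / g.
sin(2 × 43.2°) = sin 86.40° = 0.9980.
R = (85.7)² × 0.9980 / 9.81 = 747 m.

747 m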